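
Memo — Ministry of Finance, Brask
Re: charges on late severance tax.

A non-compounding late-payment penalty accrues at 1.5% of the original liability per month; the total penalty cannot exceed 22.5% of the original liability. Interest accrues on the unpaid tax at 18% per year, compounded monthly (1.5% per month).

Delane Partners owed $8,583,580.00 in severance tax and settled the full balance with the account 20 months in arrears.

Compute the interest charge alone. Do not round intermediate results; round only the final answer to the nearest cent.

$2,977,257.70

Interest: $8,583,580.00 × ((1 + 0.015)^20 − 1) = $8,583,580.00 × 0.3468550… = $2,977,257.6971…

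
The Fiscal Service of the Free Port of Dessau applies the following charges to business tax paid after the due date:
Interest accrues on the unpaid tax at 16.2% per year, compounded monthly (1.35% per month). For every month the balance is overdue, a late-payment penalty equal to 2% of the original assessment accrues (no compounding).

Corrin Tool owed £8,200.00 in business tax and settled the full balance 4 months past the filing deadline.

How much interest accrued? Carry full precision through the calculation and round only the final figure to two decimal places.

Interest: £8,200.00 × ((1 + 0.0135)^4 − 1) = £8,200.00 × 0.0551034… = £451.8477…

£451.85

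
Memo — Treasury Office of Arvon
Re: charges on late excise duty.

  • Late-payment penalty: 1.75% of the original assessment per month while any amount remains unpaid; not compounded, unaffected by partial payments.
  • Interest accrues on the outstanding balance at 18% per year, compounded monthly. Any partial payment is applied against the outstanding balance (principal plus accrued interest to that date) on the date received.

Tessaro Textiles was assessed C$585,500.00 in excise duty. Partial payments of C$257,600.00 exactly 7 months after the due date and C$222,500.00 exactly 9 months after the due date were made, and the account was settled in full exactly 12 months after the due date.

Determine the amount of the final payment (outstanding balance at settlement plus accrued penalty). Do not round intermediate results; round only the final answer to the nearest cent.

C$312,817.64

Monthly rate = 18% ÷ 12 = 1.5%
Balance at month 7: C$585,500.0000 × (1 + 0.015)^7 = C$649,814.1965…
After C$257,600.00 payment: C$649,814.1965… − C$257,600.00 = C$392,214.1965…
Balance at month 9: C$392,214.1965… × (1 + 0.015)^2 = C$404,068.8706…
After C$222,500.00 payment: C$404,068.8706… − C$222,500.00 = C$181,568.8706…
Balance at month 12: C$181,568.8706… × (1 + 0.015)^3 = C$189,862.6416…
Penalty: 12 × 1.75% × C$585,500.00 = C$122,955.00
Final settlement = outstanding balance + penalty = C$189,862.6416… + C$122,955.00 = C$312,817.64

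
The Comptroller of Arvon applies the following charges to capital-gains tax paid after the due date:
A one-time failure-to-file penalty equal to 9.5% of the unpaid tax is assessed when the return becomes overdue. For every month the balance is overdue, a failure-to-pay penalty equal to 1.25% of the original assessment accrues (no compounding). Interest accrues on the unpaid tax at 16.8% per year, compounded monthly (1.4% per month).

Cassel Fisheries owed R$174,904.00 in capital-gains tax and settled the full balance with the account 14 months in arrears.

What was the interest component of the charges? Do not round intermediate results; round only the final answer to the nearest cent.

Interest: R$174,904.00 × ((1 + 0.014)^14 − 1) = R$174,904.00 × 0.2148744… = R$37,582.3868…

R$37,582.39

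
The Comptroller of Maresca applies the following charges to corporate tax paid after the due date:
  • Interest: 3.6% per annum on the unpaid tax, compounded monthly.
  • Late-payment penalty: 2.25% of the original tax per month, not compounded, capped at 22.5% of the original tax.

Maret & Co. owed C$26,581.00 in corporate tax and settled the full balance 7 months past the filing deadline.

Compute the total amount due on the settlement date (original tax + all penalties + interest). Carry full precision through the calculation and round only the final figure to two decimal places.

C$31,330.76

Penalty: 7 × 2.25% × C$26,581.00 = C$4,186.51… (below the 22.5% cap of C$5,980.73…)
Interest (3.6%/yr ÷ 12 = 0.3%/month): C$26,581.00 × ((1 + 0.003)^7 − 1) = C$563.2500…
Total = C$26,581.00 + C$4,186.5075 + C$563.2500… = C$31,330.76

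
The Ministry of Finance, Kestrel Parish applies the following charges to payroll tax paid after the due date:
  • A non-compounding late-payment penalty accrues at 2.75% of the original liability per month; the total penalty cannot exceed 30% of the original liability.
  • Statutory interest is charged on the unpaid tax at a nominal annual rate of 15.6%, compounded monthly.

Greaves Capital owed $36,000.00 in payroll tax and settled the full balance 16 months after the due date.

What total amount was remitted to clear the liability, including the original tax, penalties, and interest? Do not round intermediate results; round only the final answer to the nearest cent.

$55,064.30

Penalty (uncapped): 16 × 2.75% × $36,000.00 = $15,840.00; cap = 30% × $36,000.00 = $10,800.00 → penalty = $10,800.00
Interest (15.6%/yr ÷ 12 = 1.3%/month): $36,000.00 × ((1 + 0.013)^16 − 1) = $8,264.3026…
Total = $36,000.00 + $10,800.0000 + $8,264.3026… = $55,064.30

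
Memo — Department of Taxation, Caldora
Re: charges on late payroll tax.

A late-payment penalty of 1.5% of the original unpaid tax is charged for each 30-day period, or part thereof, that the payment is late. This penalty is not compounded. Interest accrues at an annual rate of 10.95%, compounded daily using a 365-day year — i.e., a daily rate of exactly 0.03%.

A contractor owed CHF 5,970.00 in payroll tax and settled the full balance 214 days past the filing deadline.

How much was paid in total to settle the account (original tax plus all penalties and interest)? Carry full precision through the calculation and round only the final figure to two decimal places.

Penalty periods: ⌈214/30⌉ = 8; penalty = 8 × 1.5% × CHF 5,970.00 = CHF 716.40
Interest: CHF 5,970.00 × ((1 + 0.0003)^214 − 1) = CHF 5,970.00 × 0.06629537… = CHF 395.7834…
Total = CHF 5,970.00 + CHF 716.4000 + CHF 395.7834… = CHF 7,082.18

CHF 7,082.18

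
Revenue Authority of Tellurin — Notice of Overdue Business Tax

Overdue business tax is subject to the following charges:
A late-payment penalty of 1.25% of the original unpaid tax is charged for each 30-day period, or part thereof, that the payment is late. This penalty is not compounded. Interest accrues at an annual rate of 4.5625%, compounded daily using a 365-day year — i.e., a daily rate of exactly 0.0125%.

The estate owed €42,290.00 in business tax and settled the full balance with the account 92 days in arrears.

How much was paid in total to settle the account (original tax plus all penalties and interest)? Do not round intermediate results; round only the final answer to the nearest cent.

Penalty periods: ⌈92/30⌉ = 4; penalty = 4 × 1.25% × €42,290.00 = €2,114.50
Interest: €42,290.00 × ((1 + 0.000125)^92 − 1) = €42,290.00 × 0.01156565… = €489.1114…
Total = €42,290.00 + €2,114.5000 + €489.1114… = €44,893.61

€44,893.61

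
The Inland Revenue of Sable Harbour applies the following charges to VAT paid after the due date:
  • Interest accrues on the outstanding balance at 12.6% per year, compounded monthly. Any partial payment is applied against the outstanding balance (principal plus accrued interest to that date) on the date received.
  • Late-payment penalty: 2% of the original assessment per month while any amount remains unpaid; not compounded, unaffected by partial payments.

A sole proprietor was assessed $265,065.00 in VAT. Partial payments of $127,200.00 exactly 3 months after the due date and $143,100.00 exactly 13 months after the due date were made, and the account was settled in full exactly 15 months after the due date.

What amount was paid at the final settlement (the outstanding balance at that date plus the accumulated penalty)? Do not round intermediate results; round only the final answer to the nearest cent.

Monthly rate = 12.6% ÷ 12 = 1.05%
Balance at month 3: $265,065.0000 × (1 + 0.0105)^3 = $273,502.5246…
After $127,200.00 payment: $273,502.5246… − $127,200.00 = $146,302.5246…
Balance at month 13: $146,302.5246… × (1 + 0.0105)^10 = $162,410.8349…
After $143,100.00 payment: $162,410.8349… − $143,100.00 = $19,310.8349…
Balance at month 15: $19,310.8349… × (1 + 0.0105)^2 = $19,718.4914…
Penalty: 15 × 2% × $265,065.00 = $79,519.50
Final settlement = outstanding balance + penalty = $19,718.4914… + $79,519.50 = $99,237.99

$99,237.99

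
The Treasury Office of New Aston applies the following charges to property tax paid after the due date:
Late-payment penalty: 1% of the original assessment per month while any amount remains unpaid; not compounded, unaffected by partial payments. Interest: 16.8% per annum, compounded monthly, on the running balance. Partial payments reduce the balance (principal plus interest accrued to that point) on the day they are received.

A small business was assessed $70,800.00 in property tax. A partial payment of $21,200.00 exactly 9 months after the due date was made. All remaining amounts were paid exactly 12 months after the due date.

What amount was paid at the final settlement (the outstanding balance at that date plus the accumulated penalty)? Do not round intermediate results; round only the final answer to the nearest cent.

$70,047.46

Monthly rate = 16.8% ÷ 12 = 1.4%
Balance at month 9: $70,800.0000 × (1 + 0.014)^9 = $80,237.0315…
After $21,200.00 payment: $80,237.0315… − $21,200.00 = $59,037.0315…
Balance at month 12: $59,037.0315… × (1 + 0.014)^3 = $61,551.4626…
Penalty: 12 × 1% × $70,800.00 = $8,496.00
Final settlement = outstanding balance + penalty = $61,551.4626… + $8,496.00 = $70,047.46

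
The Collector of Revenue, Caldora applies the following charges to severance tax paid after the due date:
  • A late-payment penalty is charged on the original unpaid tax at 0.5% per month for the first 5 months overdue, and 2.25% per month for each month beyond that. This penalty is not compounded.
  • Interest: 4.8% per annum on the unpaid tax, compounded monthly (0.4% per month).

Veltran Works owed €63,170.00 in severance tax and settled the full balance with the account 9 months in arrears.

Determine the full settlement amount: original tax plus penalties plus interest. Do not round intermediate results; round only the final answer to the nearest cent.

Penalty, months 1–5: 5 × 0.5% × €63,170.00 = €1,579.25
Penalty, months 6–9: 4 × 2.25% × €63,170.00 = €5,685.30
Interest: €63,170.00 × ((1 + 0.004)^9 − 1) = €63,170.00 × 0.0365814… = €2,310.8476…
Total = €63,170.00 + €7,264.5500 + €2,310.8476… = €72,745.40

€72,745.40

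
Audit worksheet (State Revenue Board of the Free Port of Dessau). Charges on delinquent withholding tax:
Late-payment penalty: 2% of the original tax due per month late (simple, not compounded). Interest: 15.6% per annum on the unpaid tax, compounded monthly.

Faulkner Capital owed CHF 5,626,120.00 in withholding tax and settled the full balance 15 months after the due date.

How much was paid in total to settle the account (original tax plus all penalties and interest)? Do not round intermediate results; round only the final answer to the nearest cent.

CHF 8,516,734.72

Late-payment penalty: 15 × 2% × CHF 5,626,120.00 = CHF 1,687,836.00
Interest (15.6%/yr ÷ 12 = 1.3%/month): CHF 5,626,120.00 × ((1 + 0.013)^15 − 1) = CHF 1,202,778.7158…
Total = CHF 5,626,120.00 + CHF 1,687,836.0000 + CHF 1,202,778.7158… = CHF 8,516,734.72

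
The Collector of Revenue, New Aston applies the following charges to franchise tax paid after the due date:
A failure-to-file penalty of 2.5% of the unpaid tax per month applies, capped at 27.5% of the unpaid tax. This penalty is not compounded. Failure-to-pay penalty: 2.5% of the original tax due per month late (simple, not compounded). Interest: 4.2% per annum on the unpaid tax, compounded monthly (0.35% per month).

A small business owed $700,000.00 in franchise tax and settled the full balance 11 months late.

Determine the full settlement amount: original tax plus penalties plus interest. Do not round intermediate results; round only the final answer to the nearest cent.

$1,112,426.61

Failure-to-file: 11 × 2.5% × $700,000.00 = $192,500.00, capped at 27.5% × $700,000.00 = $192,500.00
Failure-to-pay penalty = 2.5% × $700,000.00 × 11 mo = $192,500.00
Interest: $700,000.00 × ((1 + 0.0035)^11 − 1) = $700,000.00 × 0.0391809… = $27,426.6119…
Total = $700,000.00 + $385,000.0000 + $27,426.6119… = $1,112,426.61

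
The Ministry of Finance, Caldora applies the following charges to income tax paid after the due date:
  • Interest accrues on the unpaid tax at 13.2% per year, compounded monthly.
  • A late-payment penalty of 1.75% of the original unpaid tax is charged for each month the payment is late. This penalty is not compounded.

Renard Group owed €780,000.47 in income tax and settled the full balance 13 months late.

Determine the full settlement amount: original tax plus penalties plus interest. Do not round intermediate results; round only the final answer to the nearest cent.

€1,076,657.54

Late-payment penalty = 1.75% × €780,000.47 × 13 mo = €177,450.11…
Interest (13.2%/yr ÷ 12 = 1.1%/month): €780,000.47 × ((1 + 0.011)^13 − 1) = €119,206.9607…
Total = €780,000.47 + €177,450.1069… + €119,206.9607… = €1,076,657.54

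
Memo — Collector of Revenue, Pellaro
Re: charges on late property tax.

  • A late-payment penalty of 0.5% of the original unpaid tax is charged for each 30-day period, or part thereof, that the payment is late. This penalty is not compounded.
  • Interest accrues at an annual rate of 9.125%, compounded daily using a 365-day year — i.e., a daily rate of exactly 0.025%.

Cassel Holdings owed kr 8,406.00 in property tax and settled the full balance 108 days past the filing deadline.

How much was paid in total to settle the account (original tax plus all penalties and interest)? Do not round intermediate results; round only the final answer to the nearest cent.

kr 8,804.14

Penalty periods: ⌈108/30⌉ = 4; penalty = 4 × 0.5% × kr 8,406.00 = kr 168.12
Interest: kr 8,406.00 × ((1 + 0.00025)^108 − 1) = kr 8,406.00 × 0.02736434… = kr 230.0246…
Total = kr 8,406.00 + kr 168.1200 + kr 230.0246… = kr 8,804.14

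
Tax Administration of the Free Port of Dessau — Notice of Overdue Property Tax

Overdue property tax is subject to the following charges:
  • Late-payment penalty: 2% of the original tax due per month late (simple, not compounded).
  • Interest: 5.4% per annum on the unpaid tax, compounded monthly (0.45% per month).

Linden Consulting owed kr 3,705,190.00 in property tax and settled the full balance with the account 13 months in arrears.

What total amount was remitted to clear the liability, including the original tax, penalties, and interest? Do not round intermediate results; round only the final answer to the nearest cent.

Late-payment penalty = 2% × kr 3,705,190.00 × 13 mo = kr 963,349.40
Interest: kr 3,705,190.00 × ((1 + 0.0045)^13 − 1) = kr 3,705,190.00 × 0.0601059… = kr 222,703.6215…
Total = kr 3,705,190.00 + kr 963,349.4000 + kr 222,703.6215… = kr 4,891,243.02

kr 4,891,243.02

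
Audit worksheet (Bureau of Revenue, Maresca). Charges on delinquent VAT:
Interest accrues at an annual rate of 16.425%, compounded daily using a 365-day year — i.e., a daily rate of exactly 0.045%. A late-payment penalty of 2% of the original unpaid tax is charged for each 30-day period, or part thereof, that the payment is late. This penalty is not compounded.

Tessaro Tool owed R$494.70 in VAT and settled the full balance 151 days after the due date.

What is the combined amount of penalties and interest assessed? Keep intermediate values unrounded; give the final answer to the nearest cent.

R$94.14

Penalty periods: ⌈151/30⌉ = 6; penalty = 6 × 2% × R$494.70 = R$59.36…
Interest: R$494.70 × ((1 + 0.00045)^151 − 1) = R$494.70 × 0.07029543… = R$34.7752…
Penalties + interest = R$59.3640 + R$34.7752… = R$94.14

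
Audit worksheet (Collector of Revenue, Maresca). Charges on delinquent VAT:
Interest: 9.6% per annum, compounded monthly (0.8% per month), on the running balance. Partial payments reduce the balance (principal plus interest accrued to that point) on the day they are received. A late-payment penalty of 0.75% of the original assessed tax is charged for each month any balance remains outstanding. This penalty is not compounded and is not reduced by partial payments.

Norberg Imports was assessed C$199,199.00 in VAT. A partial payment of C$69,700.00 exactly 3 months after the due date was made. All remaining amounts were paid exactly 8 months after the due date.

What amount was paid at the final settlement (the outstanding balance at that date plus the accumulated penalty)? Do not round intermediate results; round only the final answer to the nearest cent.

Balance at month 3: C$199,199.0000 × (1 + 0.008)^3 = C$204,018.1242…
After C$69,700.00 payment: C$204,018.1242… − C$69,700.00 = C$134,318.1242…
Balance at month 8: C$134,318.1242… × (1 + 0.008)^5 = C$139,777.5032…
Penalty: 8 × 0.75% × C$199,199.00 = C$11,951.94
Final settlement = outstanding balance + penalty = C$139,777.5032… + C$11,951.94 = C$151,729.44

C$151,729.44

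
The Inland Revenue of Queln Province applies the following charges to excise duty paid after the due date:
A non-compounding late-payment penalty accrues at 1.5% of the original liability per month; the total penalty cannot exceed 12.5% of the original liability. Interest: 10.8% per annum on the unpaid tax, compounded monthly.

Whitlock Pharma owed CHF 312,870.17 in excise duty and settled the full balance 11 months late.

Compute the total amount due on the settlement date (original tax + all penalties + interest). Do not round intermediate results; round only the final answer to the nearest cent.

CHF 384,385.24

Penalty (uncapped): 11 × 1.5% × CHF 312,870.17 = CHF 51,623.58…; cap = 12.5% × CHF 312,870.17 = CHF 39,108.77… → penalty = CHF 39,108.77…
Interest (10.8%/yr ÷ 12 = 0.9%/month): CHF 312,870.17 × ((1 + 0.009)^11 − 1) = CHF 32,406.3030…
Total = CHF 312,870.17 + CHF 39,108.7713… + CHF 32,406.3030… = CHF 384,385.24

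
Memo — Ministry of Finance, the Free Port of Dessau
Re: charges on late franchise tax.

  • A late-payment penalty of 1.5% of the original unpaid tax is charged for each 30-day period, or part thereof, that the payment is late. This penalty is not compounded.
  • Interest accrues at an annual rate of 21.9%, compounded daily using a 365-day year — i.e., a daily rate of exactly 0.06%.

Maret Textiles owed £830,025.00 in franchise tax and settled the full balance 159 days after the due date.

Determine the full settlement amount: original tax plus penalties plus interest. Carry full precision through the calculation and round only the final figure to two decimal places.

£987,785.64

Penalty periods: ⌈159/30⌉ = 6; penalty = 6 × 1.5% × £830,025.00 = £74,702.25
Interest: £830,025.00 × ((1 + 0.0006)^159 − 1) = £830,025.00 × 0.10006733… = £83,058.3896…
Total = £830,025.00 + £74,702.2500 + £83,058.3896… = £987,785.64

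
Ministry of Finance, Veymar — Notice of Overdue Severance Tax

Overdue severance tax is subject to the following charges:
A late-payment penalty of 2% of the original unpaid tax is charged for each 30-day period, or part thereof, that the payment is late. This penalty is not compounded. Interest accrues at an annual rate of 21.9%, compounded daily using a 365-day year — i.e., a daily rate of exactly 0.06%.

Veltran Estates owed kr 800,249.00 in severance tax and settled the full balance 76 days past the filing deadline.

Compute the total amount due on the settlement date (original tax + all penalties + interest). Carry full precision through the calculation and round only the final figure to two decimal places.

Penalty periods: ⌈76/30⌉ = 3; penalty = 3 × 2% × kr 800,249.00 = kr 48,014.94
Interest: kr 800,249.00 × ((1 + 0.0006)^76 − 1) = kr 800,249.00 × 0.04664135… = kr 37,324.6957…
Total = kr 800,249.00 + kr 48,014.9400 + kr 37,324.6957… = kr 885,588.64

kr 885,588.64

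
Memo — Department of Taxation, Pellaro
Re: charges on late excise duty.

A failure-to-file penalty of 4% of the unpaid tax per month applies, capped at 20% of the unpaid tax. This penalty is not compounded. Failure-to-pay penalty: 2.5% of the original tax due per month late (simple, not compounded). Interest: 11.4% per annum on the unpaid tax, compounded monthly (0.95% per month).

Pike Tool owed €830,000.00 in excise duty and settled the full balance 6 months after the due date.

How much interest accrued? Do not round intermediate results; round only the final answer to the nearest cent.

Interest: €830,000.00 × ((1 + 0.0095)^6 − 1) = €830,000.00 × 0.0583710… = €48,447.9467…

€48,447.95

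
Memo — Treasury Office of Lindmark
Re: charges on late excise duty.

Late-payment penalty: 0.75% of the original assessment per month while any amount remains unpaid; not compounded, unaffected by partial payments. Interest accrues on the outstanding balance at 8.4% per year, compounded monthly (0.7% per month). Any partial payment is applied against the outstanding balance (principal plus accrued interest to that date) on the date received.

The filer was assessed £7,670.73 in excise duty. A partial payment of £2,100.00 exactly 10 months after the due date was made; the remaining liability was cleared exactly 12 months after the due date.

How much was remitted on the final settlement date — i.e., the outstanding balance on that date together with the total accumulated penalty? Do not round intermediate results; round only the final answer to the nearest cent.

£6,901.33

Balance at month 10: £7,670.7300 × (1 + 0.007)^10 = £8,224.9147…
After £2,100.00 payment: £8,224.9147… − £2,100.00 = £6,124.9147…
Balance at month 12: £6,124.9147… × (1 + 0.007)^2 = £6,210.9636…
Penalty: 12 × 0.75% × £7,670.73 = £690.37…
Final settlement = outstanding balance + penalty = £6,210.9636… + £690.37… = £6,901.33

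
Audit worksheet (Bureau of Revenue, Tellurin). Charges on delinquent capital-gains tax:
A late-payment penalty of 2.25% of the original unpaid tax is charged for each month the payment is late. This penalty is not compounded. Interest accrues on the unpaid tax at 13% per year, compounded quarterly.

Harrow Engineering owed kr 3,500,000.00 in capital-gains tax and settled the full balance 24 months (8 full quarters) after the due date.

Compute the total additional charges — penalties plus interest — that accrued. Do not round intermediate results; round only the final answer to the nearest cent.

Late-payment penalty = 2.25% × kr 3,500,000.00 × 24 mo = kr 1,890,000.00
Interest (13%/yr ÷ 4 = 3.25%/quarter): kr 3,500,000.00 × ((1 + 0.0325)^8 − 1) = kr 1,020,521.3735…
Penalties + interest = kr 1,890,000.0000 + kr 1,020,521.3735… = kr 2,910,521.37

kr 2,910,521.37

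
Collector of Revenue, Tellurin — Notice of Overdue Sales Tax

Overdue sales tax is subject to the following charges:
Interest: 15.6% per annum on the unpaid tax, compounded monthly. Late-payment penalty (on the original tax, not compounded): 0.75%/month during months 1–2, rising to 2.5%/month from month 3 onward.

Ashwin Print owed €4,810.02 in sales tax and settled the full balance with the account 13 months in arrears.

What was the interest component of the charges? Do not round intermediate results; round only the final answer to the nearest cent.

Interest (15.6%/yr ÷ 12 = 1.3%/month): €4,810.02 × ((1 + 0.013)^13 − 1) = €879.4220…

€879.42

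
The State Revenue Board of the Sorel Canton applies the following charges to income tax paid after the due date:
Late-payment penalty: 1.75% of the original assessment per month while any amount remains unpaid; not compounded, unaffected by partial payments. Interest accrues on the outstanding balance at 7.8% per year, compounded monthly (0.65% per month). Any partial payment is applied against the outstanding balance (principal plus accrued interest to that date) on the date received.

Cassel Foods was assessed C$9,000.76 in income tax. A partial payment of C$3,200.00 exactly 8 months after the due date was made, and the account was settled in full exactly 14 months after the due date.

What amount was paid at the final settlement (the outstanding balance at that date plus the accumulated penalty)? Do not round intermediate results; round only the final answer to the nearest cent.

Balance at month 8: C$9,000.7600 × (1 + 0.0065)^8 = C$9,479.5870…
After C$3,200.00 payment: C$9,479.5870… − C$3,200.00 = C$6,279.5870…
Balance at month 14: C$6,279.5870… × (1 + 0.0065)^6 = C$6,528.5052…
Penalty: 14 × 1.75% × C$9,000.76 = C$2,205.19…
Final settlement = outstanding balance + penalty = C$6,528.5052… + C$2,205.19… = C$8,733.69

C$8,733.69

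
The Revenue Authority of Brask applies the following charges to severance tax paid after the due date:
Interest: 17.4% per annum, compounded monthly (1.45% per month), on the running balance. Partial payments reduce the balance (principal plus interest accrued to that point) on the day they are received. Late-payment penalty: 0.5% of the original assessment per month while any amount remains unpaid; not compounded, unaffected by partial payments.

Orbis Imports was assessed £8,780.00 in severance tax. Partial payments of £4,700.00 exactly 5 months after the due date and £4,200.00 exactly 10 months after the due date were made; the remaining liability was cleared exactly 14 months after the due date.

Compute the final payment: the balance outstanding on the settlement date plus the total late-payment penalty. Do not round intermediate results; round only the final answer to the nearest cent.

£1,555.96

Balance at month 5: £8,780.0000 × (1 + 0.0145)^5 = £9,435.2796…
After £4,700.00 payment: £9,435.2796… − £4,700.00 = £4,735.2796…
Balance at month 10: £4,735.2796… × (1 + 0.0145)^5 = £5,088.6887…
After £4,200.00 payment: £5,088.6887… − £4,200.00 = £888.6887…
Balance at month 14: £888.6887… × (1 + 0.0145)^4 = £941.3646…
Penalty: 14 × 0.5% × £8,780.00 = £614.60
Final settlement = outstanding balance + penalty = £941.3646… + £614.60 = £1,555.96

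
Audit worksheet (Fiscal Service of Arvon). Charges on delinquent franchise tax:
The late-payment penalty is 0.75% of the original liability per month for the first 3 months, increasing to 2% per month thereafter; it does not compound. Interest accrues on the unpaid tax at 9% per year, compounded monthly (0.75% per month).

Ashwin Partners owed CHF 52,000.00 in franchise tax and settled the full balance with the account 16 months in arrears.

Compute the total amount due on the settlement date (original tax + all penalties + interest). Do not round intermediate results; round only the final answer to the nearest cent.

CHF 73,293.59

Penalty, months 1–3: 3 × 0.75% × CHF 52,000.00 = CHF 1,170.00
Penalty, months 4–16: 13 × 2% × CHF 52,000.00 = CHF 13,520.00
Interest: CHF 52,000.00 × ((1 + 0.0075)^16 − 1) = CHF 52,000.00 × 0.1269921… = CHF 6,603.5899…
Total = CHF 52,000.00 + CHF 14,690.0000 + CHF 6,603.5899… = CHF 73,293.59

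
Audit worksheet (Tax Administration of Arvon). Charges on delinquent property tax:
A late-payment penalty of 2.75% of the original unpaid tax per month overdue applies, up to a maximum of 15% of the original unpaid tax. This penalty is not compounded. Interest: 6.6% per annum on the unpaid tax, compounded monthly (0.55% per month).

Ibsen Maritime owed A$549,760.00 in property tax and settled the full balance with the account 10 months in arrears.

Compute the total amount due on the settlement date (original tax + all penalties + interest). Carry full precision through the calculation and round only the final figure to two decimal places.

Penalty (uncapped): 10 × 2.75% × A$549,760.00 = A$151,184.00; cap = 15% × A$549,760.00 = A$82,464.00 → penalty = A$82,464.00
Interest: A$549,760.00 × ((1 + 0.0055)^10 − 1) = A$549,760.00 × 0.0563814… = A$30,996.2431…
Total = A$549,760.00 + A$82,464.0000 + A$30,996.2431… = A$663,220.24

A$663,220.24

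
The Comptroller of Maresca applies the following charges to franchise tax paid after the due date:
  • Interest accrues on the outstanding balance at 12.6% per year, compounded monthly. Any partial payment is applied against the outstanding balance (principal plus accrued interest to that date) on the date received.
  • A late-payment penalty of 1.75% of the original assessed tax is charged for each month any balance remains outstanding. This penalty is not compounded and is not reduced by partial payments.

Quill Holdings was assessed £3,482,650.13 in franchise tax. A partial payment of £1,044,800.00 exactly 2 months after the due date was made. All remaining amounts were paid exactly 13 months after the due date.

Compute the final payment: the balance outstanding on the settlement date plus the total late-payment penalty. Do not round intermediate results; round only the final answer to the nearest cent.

Monthly rate = 12.6% ÷ 12 = 1.05%
Balance at month 2: £3,482,650.1300 × (1 + 0.0105)^2 = £3,556,169.7449…
After £1,044,800.00 payment: £3,556,169.7449… − £1,044,800.00 = £2,511,369.7449…
Balance at month 13: £2,511,369.7449… × (1 + 0.0105)^11 = £2,817,151.1839…
Penalty: 13 × 1.75% × £3,482,650.13 = £792,302.90…
Final settlement = outstanding balance + penalty = £2,817,151.1839… + £792,302.90… = £3,609,454.09

£3,609,454.09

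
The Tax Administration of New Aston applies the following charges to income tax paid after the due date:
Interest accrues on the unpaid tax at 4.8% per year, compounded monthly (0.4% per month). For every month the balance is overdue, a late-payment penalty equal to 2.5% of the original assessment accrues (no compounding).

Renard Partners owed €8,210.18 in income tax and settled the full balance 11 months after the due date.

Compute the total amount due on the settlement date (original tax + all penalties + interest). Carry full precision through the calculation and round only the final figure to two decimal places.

Late-payment penalty = 2.5% × €8,210.18 × 11 mo = €2,257.80…
Interest: €8,210.18 × ((1 + 0.004)^11 − 1) = €8,210.18 × 0.0448906… = €368.5603…
Total = €8,210.18 + €2,257.7995 + €368.5603… = €10,836.54

€10,836.54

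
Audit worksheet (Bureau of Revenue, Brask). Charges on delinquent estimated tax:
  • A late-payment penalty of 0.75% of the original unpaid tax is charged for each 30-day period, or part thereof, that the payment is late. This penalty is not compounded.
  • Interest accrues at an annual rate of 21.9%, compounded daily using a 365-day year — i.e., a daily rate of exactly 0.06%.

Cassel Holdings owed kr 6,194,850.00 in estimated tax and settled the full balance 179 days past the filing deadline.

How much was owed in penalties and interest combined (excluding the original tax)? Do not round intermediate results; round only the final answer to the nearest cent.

kr 980,915.22

Penalty periods: ⌈179/30⌉ = 6; penalty = 6 × 0.75% × kr 6,194,850.00 = kr 278,768.25
Interest: kr 6,194,850.00 × ((1 + 0.0006)^179 − 1) = kr 6,194,850.00 × 0.11334366… = kr 702,146.9663…
Penalties + interest = kr 278,768.2500 + kr 702,146.9663… = kr 980,915.22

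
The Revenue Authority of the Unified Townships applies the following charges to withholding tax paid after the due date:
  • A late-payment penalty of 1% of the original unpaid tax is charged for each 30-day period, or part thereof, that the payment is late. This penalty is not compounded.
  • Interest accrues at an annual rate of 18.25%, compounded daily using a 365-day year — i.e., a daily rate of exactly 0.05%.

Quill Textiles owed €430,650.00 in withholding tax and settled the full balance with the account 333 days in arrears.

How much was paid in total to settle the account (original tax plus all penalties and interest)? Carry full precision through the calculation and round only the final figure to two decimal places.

Penalty periods: ⌈333/30⌉ = 12; penalty = 12 × 1% × €430,650.00 = €51,678.00
Interest: €430,650.00 × ((1 + 0.0005)^333 − 1) = €430,650.00 × 0.18111439… = €77,996.9109…
Total = €430,650.00 + €51,678.0000 + €77,996.9109… = €560,324.91

€560,324.91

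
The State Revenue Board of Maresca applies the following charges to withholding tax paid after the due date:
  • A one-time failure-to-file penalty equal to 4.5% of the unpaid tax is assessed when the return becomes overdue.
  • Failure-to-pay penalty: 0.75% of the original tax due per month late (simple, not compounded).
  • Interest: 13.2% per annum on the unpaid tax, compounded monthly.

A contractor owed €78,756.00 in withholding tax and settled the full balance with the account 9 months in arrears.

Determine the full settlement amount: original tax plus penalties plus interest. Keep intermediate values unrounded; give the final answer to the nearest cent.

€95,764.91

Failure-to-file penalty: 4.5% × €78,756.00 = €3,544.02
Failure-to-pay penalty = 0.75% × €78,756.00 × 9 mo = €5,316.03
Interest (13.2%/yr ÷ 12 = 1.1%/month): €78,756.00 × ((1 + 0.011)^9 − 1) = €8,148.8573…
Total = €78,756.00 + €8,860.0500 + €8,148.8573… = €95,764.91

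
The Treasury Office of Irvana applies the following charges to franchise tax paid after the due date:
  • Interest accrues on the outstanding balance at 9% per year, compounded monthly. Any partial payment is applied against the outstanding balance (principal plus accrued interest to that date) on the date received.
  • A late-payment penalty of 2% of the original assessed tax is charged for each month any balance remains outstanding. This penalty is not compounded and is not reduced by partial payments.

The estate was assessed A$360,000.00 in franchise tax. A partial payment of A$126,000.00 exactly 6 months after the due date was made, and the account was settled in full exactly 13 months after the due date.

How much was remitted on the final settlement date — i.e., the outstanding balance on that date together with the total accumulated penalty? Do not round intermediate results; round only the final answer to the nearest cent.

A$357,558.05

Monthly rate = 9% ÷ 12 = 0.75%
Balance at month 6: A$360,000.0000 × (1 + 0.0075)^6 = A$376,506.8046…
After A$126,000.00 payment: A$376,506.8046… − A$126,000.00 = A$250,506.8046…
Balance at month 13: A$250,506.8046… × (1 + 0.0075)^7 = A$263,958.0498…
Penalty: 13 × 2% × A$360,000.00 = A$93,600.00
Final settlement = outstanding balance + penalty = A$263,958.0498… + A$93,600.00 = A$357,558.05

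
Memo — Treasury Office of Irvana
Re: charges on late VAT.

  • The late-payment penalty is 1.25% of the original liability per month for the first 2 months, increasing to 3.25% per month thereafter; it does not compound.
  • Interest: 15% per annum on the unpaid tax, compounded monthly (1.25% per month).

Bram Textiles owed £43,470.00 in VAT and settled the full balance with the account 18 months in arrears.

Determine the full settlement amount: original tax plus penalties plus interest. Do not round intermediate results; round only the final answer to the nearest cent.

Penalty, months 1–2: 2 × 1.25% × £43,470.00 = £1,086.75
Penalty, months 3–18: 16 × 3.25% × £43,470.00 = £22,604.40
Interest: £43,470.00 × ((1 + 0.0125)^18 − 1) = £43,470.00 × 0.2505774… = £10,892.5993…
Total = £43,470.00 + £23,691.1500 + £10,892.5993… = £78,053.75

£78,053.75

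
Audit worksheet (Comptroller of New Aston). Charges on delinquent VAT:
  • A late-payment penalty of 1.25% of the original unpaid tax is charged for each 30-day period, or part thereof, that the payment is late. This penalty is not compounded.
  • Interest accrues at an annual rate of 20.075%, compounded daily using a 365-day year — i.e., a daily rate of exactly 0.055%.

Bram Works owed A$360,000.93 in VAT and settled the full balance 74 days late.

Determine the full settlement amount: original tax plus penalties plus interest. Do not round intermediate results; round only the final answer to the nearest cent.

Penalty periods: ⌈74/30⌉ = 3; penalty = 3 × 1.25% × A$360,000.93 = A$13,500.03…
Interest: A$360,000.93 × ((1 + 0.00055)^74 − 1) = A$360,000.93 × 0.04152794… = A$14,950.0984…
Total = A$360,000.93 + A$13,500.0349… + A$14,950.0984… = A$388,451.06

A$388,451.06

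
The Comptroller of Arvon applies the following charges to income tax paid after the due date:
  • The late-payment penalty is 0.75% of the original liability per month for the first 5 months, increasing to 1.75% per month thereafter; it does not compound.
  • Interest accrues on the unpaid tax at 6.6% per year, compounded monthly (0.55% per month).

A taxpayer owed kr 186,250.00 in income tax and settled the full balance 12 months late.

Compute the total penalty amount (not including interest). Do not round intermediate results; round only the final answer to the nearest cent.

Penalty, months 1–5: 5 × 0.75% × kr 186,250.00 = kr 6,984.38…
Penalty, months 6–12: 7 × 1.75% × kr 186,250.00 = kr 22,815.63…
Total penalty = kr 6,984.38… + kr 22,815.63… = kr 29,800.00

kr 29,800.00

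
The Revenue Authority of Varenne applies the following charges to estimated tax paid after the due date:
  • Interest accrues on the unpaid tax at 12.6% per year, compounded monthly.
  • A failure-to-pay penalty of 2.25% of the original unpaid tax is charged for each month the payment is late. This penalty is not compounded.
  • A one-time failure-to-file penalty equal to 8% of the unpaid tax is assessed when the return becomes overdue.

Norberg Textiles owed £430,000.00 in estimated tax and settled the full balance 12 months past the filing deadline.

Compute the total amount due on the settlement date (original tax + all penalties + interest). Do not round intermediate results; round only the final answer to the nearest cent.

Failure-to-file penalty: 8% × £430,000.00 = £34,400.00
Failure-to-pay penalty = 2.25% × £430,000.00 × 12 mo = £116,100.00
Interest (12.6%/yr ÷ 12 = 1.05%/month): £430,000.00 × ((1 + 0.0105)^12 − 1) = £57,421.0375…
Total = £430,000.00 + £150,500.0000 + £57,421.0375… = £637,921.04

£637,921.04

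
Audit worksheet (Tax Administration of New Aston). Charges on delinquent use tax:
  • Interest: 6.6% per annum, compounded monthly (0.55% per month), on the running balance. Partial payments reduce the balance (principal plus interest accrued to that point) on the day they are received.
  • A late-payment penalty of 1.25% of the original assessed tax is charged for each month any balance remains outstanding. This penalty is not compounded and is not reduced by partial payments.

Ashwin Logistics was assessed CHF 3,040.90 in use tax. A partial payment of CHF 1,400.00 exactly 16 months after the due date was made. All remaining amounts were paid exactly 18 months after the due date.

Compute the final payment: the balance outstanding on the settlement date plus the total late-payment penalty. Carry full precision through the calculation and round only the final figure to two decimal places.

CHF 2,625.20

Balance at month 16: CHF 3,040.9000 × (1 + 0.0055)^16 = CHF 3,319.8261…
After CHF 1,400.00 payment: CHF 3,319.8261… − CHF 1,400.00 = CHF 1,919.8261…
Balance at month 18: CHF 1,919.8261… × (1 + 0.0055)^2 = CHF 1,941.0023…
Penalty: 18 × 1.25% × CHF 3,040.90 = CHF 684.20…
Final settlement = outstanding balance + penalty = CHF 1,941.0023… + CHF 684.20… = CHF 2,625.20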